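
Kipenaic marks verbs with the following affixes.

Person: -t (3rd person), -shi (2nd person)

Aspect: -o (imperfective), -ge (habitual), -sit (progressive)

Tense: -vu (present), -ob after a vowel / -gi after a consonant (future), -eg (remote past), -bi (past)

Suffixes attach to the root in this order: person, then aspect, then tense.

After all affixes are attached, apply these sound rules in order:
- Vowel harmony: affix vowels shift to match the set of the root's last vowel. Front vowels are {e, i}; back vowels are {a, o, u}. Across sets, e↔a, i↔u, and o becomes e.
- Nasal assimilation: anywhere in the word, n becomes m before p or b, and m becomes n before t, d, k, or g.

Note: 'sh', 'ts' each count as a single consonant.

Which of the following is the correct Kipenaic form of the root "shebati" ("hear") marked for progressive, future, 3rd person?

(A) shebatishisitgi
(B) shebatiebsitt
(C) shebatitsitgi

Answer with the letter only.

C

Attach person 3rd person -t → shebatit.
Attach aspect progressive -sit → shebatitsit.
Attach tense future -gi (after consonant 't') → shebatitsitgi.
Vowel harmony: no change.
Nasal assimilation: no change.
So the correct form is shebatitsitgi, option (C).
(B) shebatiebsitt is wrong: it has the affixes in the wrong order.
(A) shebatishisitgi is wrong: it uses 2nd person instead of 3rd person for person.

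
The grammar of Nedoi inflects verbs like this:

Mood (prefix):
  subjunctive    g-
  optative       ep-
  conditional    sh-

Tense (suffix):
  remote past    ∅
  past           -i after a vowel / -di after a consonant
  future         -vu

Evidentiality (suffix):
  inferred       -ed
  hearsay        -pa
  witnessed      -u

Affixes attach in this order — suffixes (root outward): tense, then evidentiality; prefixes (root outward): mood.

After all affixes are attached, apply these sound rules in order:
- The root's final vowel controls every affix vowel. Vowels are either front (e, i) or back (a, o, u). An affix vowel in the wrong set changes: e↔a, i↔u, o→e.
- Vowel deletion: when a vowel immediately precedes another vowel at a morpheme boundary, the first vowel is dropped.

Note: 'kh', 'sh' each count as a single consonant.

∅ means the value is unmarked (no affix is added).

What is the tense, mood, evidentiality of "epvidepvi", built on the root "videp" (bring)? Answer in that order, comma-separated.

Segment: ep-videp-vu-u.
tense: -vu → future.
mood: ep- → optative.
evidentiality: -u → witnessed.

future, optative, witnessed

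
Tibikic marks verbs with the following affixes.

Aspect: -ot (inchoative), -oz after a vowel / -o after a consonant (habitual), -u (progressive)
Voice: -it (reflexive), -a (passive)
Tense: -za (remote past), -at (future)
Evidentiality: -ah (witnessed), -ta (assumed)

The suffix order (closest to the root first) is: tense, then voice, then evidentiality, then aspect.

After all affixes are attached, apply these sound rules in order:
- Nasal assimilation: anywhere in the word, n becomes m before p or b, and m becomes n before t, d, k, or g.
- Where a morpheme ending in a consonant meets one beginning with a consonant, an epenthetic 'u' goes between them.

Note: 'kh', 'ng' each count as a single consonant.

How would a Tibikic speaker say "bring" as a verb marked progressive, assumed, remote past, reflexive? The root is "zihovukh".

zihovukhuzaitutau

Attach tense remote past -za → zihovukhza.
Attach voice reflexive -it → zihovukhzait.
Attach evidentiality assumed -ta → zihovukhzaitta.
Attach aspect progressive -u → zihovukhzaittau.
Nasal assimilation: no change.
Apply epenthesis: zihovukhzaittau → zihovukhuzaitutau.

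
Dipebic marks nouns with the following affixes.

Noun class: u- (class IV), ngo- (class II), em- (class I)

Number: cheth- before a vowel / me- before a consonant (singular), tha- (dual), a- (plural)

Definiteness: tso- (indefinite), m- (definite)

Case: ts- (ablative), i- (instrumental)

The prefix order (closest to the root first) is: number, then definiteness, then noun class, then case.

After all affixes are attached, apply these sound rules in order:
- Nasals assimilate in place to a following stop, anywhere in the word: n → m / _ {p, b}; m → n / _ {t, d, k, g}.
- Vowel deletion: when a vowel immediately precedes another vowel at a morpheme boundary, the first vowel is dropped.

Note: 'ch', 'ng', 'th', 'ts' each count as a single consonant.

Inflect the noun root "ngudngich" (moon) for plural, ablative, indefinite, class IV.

Attach number plural a- → angudngich.
Attach definiteness indefinite tso- → tsoangudngich.
Attach noun class class IV u- → utsoangudngich.
Attach case ablative ts- → tsutsoangudngich.
Nasal assimilation: no change.
Apply vowel deletion: tsutsoangudngich → tsutsangudngich.

tsutsangudngich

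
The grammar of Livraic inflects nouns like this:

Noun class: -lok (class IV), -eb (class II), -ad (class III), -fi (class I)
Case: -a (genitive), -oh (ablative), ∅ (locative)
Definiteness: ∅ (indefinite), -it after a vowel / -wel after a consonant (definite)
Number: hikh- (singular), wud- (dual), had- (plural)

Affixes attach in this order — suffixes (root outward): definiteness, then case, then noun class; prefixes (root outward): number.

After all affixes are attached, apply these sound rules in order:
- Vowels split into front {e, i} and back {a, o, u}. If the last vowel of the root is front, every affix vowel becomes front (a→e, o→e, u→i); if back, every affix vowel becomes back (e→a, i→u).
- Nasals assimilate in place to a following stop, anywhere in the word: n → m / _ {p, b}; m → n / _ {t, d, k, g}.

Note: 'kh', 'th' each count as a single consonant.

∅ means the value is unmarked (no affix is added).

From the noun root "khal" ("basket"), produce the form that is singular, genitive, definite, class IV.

Attach number singular hikh- → hikhkhal.
Attach definiteness definite -wel (after consonant 'l') → hikhkhalwel.
Attach case genitive -a → hikhkhalwela.
Attach noun class class IV -lok → hikhkhalwelalok.
Apply vowel harmony: hikhkhalwelalok → hukhkhalwalalok.
Nasal assimilation: no change.

hukhkhalwalalok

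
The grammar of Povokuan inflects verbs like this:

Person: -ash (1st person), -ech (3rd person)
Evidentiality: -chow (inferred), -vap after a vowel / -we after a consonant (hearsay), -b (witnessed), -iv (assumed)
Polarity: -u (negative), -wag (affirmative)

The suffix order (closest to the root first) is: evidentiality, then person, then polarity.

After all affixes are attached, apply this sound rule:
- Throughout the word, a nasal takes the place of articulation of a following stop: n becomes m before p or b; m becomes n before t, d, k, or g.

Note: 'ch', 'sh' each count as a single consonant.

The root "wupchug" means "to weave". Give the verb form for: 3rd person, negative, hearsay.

Attach evidentiality hearsay -we (after consonant 'g') → wupchugwe.
Attach person 3rd person -ech → wupchugweech.
Attach polarity negative -u → wupchugweechu.
Nasal assimilation: no change.

wupchugweechu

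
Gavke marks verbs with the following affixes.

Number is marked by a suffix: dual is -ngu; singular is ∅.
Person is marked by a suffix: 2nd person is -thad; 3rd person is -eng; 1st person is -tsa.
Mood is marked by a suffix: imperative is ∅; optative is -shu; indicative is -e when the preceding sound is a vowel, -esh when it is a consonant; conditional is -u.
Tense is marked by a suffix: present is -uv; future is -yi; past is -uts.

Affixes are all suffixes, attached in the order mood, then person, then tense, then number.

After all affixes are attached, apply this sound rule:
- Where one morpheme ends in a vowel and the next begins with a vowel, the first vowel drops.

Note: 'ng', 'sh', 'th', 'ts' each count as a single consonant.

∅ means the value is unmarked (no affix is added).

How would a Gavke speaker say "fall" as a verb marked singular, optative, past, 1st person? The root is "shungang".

shungangshutsuts

Attach mood optative -shu → shungangshu.
Attach person 1st person -tsa → shungangshutsa.
Attach tense past -uts → shungangshutsauts.
number = singular: zero marking, form stays shungangshutsauts.
Apply vowel deletion: shungangshutsauts → shungangshutsuts.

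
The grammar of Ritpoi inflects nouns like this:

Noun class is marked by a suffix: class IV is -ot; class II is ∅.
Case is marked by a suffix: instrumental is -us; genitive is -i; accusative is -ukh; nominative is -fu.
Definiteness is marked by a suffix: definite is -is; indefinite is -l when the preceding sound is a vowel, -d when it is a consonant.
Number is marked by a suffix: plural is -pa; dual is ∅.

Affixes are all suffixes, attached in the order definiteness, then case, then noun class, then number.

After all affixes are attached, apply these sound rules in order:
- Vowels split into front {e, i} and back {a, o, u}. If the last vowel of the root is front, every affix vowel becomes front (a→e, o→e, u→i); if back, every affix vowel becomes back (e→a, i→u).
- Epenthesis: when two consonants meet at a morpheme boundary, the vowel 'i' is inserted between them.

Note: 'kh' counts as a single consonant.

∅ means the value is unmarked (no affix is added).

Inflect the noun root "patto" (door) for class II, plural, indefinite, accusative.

Attach definiteness indefinite -l (after vowel 'o') → pattol.
Attach case accusative -ukh → pattolukh.
noun class = class II: zero marking, form stays pattolukh.
Attach number plural -pa → pattolukhpa.
Vowel harmony: no change.
Apply epenthesis: pattolukhpa → pattolukhipa.

pattolukhipa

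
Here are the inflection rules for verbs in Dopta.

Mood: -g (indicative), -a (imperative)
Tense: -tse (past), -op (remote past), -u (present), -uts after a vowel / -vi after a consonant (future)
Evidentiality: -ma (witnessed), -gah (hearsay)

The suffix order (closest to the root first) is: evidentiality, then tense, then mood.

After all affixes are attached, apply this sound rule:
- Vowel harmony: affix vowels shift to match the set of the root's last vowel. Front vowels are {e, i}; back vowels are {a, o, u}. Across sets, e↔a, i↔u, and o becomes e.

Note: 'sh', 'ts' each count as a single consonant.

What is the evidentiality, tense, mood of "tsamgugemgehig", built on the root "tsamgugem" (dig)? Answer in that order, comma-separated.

hearsay, present, indicative

Segment: tsamgugem-gah-u-g.
evidentiality: -gah → hearsay.
tense: -u → present.
mood: -g → indicative.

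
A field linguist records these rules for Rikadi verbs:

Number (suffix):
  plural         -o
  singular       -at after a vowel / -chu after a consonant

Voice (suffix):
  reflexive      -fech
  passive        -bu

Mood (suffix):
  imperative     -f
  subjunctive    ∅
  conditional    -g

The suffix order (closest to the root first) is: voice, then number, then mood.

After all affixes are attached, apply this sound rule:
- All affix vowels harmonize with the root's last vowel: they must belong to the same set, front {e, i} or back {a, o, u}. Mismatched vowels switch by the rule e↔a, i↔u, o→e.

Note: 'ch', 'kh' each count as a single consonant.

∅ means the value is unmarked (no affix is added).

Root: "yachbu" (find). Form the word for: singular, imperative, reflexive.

yachbufachchuf

Attach voice reflexive -fech → yachbufech.
Attach number singular -chu (after consonant 'ch') → yachbufechchu.
Attach mood imperative -f → yachbufechchuf.
Apply vowel harmony: yachbufechchuf → yachbufachchuf.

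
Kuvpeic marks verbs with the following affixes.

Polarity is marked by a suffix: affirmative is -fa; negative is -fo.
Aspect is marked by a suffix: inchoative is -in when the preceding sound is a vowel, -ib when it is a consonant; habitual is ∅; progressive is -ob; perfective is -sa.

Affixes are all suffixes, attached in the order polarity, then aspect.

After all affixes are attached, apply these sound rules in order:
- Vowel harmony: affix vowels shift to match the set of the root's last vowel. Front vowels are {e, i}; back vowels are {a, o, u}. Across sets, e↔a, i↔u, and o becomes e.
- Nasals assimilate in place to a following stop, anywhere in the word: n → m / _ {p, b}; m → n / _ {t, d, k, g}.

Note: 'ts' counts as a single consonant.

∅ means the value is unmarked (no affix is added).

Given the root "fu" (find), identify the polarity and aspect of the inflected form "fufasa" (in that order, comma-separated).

Segment: fu-fa-sa.
polarity: -fa → affirmative.
aspect: -sa → perfective.

affirmative, perfective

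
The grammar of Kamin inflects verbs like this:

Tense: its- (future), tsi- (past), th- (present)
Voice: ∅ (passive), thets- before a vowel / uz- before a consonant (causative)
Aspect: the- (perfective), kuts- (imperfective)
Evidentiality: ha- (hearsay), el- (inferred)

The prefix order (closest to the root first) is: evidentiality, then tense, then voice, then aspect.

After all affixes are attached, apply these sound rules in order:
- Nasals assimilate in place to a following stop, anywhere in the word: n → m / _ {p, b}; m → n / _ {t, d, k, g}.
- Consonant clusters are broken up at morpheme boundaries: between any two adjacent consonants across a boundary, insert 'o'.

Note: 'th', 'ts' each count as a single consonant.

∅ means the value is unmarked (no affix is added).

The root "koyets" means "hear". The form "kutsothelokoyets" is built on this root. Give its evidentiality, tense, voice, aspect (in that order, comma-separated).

Segment: kuts-th-el-koyets.
evidentiality: el- → inferred.
tense: th- → present.
voice: ∅ → passive.
aspect: kuts- → imperfective.

inferred, present, passive, imperfective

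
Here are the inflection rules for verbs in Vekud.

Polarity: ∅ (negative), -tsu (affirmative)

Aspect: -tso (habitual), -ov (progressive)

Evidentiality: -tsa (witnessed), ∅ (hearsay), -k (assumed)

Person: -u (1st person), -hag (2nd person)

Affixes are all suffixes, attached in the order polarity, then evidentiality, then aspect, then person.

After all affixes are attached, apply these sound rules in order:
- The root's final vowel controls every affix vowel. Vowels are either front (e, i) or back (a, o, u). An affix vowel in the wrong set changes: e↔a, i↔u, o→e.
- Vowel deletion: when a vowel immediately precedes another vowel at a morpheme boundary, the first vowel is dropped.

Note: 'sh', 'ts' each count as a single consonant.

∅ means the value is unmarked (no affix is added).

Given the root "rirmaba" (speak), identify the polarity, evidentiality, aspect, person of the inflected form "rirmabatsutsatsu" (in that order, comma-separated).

Segment: rirmaba-tsu-tsa-tso-u.
polarity: -tsu → affirmative.
evidentiality: -tsa → witnessed.
aspect: -tso → habitual.
person: -u → 1st person.

affirmative, witnessed, habitual, 1st person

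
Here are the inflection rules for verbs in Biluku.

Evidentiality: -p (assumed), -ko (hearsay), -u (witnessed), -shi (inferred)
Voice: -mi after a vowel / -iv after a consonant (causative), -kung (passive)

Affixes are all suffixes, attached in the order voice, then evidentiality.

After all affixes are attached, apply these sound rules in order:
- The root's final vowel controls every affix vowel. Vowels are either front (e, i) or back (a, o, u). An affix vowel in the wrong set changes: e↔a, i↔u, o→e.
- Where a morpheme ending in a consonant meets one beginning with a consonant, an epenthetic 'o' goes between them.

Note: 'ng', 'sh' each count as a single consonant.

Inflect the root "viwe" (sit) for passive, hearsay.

viwekingoke

Attach voice passive -kung → viwekung.
Attach evidentiality hearsay -ko → viwekungko.
Apply vowel harmony: viwekungko → viwekingke.
Apply epenthesis: viwekingke → viwekingoke.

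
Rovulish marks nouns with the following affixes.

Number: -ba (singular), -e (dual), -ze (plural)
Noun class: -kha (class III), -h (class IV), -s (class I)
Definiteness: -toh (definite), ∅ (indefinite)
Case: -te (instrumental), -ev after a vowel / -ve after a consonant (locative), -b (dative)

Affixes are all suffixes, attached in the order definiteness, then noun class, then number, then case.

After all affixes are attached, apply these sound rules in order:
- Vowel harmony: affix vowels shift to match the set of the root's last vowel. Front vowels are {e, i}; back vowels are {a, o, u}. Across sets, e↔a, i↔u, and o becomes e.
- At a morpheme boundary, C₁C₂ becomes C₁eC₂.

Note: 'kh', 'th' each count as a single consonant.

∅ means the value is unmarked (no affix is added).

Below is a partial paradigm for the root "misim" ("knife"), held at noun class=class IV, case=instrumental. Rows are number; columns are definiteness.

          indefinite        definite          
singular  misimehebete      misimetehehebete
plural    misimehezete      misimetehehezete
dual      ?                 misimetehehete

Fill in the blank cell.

definiteness = indefinite: zero marking, form stays misim.
Attach noun class class IV -h → misimh.
Attach number dual -e → misimhe.
Attach case instrumental -te → misimhete.
Vowel harmony: no change.
Apply epenthesis: misimhete → misimehete.

misimehete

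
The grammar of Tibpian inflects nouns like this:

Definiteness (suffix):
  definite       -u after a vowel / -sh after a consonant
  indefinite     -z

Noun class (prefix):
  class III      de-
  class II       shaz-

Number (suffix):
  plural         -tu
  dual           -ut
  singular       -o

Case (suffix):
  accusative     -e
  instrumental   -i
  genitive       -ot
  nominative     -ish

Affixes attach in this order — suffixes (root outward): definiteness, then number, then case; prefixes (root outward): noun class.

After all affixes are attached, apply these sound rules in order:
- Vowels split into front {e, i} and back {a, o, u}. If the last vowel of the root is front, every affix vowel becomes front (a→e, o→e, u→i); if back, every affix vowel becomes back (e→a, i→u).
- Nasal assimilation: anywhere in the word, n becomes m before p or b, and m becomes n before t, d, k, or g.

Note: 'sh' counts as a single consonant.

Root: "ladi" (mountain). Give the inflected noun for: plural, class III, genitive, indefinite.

Attach definiteness indefinite -z → ladiz.
Attach number plural -tu → ladiztu.
Attach case genitive -ot → ladiztuot.
Attach noun class class III de- → deladiztuot.
Apply vowel harmony: deladiztuot → deladiztiet.
Nasal assimilation: no change.

deladiztiet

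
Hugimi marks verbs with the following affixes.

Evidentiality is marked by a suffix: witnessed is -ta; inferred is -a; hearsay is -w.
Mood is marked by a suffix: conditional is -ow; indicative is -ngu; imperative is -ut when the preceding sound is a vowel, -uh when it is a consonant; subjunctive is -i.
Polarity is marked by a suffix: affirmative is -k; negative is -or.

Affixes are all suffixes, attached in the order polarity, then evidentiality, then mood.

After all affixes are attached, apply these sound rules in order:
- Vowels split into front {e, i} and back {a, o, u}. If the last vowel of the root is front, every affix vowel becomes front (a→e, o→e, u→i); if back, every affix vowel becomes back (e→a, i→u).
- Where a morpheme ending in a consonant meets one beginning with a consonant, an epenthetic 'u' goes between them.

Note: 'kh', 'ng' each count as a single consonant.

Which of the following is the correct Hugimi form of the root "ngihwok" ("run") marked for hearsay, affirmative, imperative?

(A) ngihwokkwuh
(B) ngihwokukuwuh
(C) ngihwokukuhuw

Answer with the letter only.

Attach polarity affirmative -k → ngihwokk.
Attach evidentiality hearsay -w → ngihwokkw.
Attach mood imperative -uh (after consonant 'w') → ngihwokkwuh.
Vowel harmony: no change.
Apply epenthesis: ngihwokkwuh → ngihwokukuwuh.
So the correct form is ngihwokukuwuh, option (B).
(C) ngihwokukuhuw is wrong: it has the affixes in the wrong order.
(A) ngihwokkwuh is wrong: it fails to apply the sound rule(s).

B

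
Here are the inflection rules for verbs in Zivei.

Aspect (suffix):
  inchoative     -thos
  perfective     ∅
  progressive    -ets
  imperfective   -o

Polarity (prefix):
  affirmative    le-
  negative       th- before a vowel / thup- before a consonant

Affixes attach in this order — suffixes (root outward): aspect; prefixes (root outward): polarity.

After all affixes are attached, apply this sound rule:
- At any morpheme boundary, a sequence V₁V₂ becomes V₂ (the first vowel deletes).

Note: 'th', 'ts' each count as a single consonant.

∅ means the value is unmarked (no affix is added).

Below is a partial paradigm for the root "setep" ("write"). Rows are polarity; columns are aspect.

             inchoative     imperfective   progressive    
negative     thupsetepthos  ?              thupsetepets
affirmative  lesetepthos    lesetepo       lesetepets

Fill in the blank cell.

Attach polarity negative thup- (before consonant 's') → thupsetep.
Attach aspect imperfective -o → thupsetepo.
Vowel deletion: no change.

thupsetepo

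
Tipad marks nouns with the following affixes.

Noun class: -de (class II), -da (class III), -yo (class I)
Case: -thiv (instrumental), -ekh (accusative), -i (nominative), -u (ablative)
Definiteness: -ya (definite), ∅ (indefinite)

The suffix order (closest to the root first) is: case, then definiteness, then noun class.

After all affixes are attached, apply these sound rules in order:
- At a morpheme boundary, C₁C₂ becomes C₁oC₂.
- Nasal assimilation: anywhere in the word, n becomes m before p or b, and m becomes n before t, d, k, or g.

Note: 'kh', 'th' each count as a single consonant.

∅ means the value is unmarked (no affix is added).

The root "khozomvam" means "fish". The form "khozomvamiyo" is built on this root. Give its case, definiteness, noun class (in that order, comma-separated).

Segment: khozomvam-i-yo.
case: -i → nominative.
definiteness: ∅ → indefinite.
noun class: -yo → class I.

nominative, indefinite, class I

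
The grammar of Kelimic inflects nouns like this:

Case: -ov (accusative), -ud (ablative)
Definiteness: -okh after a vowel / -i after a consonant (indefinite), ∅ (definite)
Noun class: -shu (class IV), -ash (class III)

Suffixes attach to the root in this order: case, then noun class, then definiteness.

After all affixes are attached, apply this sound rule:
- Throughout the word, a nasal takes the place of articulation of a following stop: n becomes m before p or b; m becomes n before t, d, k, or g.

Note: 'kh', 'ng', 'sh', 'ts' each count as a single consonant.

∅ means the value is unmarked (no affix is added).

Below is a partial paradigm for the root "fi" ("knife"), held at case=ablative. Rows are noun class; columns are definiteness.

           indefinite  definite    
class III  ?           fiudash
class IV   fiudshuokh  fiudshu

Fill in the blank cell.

Attach case ablative -ud → fiud.
Attach noun class class III -ash → fiudash.
Attach definiteness indefinite -i (after consonant 'sh') → fiudashi.
Nasal assimilation: no change.

fiudashi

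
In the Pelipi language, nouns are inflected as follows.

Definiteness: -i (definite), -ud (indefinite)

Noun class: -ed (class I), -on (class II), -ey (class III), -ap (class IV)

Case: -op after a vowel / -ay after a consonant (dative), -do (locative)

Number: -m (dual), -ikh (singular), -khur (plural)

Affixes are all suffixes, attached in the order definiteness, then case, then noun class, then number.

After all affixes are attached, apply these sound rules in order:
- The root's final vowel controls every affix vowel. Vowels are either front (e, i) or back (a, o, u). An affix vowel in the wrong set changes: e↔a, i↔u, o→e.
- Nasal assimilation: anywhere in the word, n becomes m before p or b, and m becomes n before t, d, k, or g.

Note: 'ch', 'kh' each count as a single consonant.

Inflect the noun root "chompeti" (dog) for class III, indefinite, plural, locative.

Attach definiteness indefinite -ud → chompetiud.
Attach case locative -do → chompetiuddo.
Attach noun class class III -ey → chompetiuddoey.
Attach number plural -khur → chompetiuddoeykhur.
Apply vowel harmony: chompetiuddoeykhur → chompetiiddeeykhir.
Nasal assimilation: no change.

chompetiiddeeykhir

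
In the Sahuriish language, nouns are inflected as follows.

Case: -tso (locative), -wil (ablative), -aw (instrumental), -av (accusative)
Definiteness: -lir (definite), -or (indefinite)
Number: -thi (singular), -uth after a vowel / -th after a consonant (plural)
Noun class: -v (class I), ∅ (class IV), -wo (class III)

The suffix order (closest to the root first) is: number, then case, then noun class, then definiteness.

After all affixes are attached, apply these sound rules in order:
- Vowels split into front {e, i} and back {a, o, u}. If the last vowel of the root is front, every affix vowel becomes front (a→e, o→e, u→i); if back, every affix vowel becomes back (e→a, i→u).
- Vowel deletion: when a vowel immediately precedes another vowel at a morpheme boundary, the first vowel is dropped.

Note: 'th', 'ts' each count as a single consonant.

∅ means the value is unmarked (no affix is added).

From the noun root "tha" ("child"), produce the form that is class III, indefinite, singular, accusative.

thathavwor

Attach number singular -thi → thathi.
Attach case accusative -av → thathiav.
Attach noun class class III -wo → thathiavwo.
Attach definiteness indefinite -or → thathiavwoor.
Apply vowel harmony: thathiavwoor → thathuavwoor.
Apply vowel deletion: thathuavwoor → thathavwor.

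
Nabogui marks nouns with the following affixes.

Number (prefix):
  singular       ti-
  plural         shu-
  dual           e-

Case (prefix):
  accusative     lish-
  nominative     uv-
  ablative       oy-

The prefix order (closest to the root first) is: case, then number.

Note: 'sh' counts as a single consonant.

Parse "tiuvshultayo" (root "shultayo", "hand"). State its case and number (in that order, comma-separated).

Segment: ti-uv-shultayo.
case: uv- → nominative.
number: ti- → singular.

nominative, singular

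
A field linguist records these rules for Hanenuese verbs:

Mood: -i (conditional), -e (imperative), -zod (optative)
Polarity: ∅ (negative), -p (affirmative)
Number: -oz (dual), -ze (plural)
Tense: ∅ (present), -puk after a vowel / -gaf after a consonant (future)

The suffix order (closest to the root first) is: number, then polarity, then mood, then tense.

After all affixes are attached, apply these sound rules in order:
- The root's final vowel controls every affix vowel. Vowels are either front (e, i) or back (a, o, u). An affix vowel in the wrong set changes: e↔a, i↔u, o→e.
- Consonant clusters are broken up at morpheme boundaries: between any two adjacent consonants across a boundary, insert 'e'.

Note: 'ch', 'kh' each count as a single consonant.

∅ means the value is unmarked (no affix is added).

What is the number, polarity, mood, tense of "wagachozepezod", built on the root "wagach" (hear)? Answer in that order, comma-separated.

Segment: wagach-oz-p-zod.
number: -oz → dual.
polarity: -p → affirmative.
mood: -zod → optative.
tense: ∅ → present.

dual, affirmative, optative, present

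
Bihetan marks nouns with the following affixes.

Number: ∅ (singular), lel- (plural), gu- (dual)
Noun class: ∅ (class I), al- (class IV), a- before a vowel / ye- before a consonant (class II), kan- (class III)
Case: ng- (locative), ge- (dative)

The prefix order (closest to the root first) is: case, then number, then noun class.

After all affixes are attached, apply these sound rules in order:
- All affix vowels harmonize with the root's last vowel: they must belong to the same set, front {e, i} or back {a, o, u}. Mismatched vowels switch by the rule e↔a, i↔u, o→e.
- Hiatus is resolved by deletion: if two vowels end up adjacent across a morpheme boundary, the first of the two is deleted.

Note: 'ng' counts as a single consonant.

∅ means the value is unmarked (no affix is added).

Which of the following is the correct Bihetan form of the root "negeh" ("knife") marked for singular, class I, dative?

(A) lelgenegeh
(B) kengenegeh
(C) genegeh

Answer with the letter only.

Attach case dative ge- → genegeh.
number = singular: zero marking, form stays genegeh.
noun class = class I: zero marking, form stays genegeh.
Vowel harmony: no change.
Vowel deletion: no change.
So the correct form is genegeh, option (C).
(A) lelgenegeh is wrong: it uses plural instead of singular for number.
(B) kengenegeh is wrong: it uses class III instead of class I for noun class.

C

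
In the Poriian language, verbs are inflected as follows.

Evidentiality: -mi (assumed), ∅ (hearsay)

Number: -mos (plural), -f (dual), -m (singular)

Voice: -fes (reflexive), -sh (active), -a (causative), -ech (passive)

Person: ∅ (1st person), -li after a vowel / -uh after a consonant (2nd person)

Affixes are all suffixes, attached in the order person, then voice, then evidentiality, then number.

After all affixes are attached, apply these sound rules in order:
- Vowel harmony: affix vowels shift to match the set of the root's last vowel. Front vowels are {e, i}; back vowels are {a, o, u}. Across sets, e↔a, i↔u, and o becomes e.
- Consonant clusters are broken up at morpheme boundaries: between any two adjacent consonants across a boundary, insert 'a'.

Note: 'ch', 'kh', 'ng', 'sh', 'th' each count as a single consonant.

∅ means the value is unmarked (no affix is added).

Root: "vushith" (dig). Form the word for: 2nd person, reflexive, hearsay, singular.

Attach person 2nd person -uh (after consonant 'th') → vushithuh.
Attach voice reflexive -fes → vushithuhfes.
evidentiality = hearsay: zero marking, form stays vushithuhfes.
Attach number singular -m → vushithuhfesm.
Apply vowel harmony: vushithuhfesm → vushithihfesm.
Apply epenthesis: vushithihfesm → vushithihafesam.

vushithihafesam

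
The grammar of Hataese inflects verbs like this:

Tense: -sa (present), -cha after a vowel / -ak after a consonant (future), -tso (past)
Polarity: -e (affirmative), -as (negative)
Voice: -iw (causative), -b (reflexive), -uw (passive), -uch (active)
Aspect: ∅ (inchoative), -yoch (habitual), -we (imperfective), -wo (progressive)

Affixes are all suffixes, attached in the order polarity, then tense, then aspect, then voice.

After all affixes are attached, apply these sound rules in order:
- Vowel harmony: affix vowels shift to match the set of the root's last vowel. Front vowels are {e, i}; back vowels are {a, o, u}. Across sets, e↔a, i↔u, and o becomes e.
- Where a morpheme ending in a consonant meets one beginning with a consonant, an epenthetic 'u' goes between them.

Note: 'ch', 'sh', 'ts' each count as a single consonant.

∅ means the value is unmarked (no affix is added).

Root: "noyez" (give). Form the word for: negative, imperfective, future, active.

noyezesekuweich

Attach polarity negative -as → noyezas.
Attach tense future -ak (after consonant 's') → noyezasak.
Attach aspect imperfective -we → noyezasakwe.
Attach voice active -uch → noyezasakweuch.
Apply vowel harmony: noyezasakweuch → noyezesekweich.
Apply epenthesis: noyezesekweich → noyezesekuweich.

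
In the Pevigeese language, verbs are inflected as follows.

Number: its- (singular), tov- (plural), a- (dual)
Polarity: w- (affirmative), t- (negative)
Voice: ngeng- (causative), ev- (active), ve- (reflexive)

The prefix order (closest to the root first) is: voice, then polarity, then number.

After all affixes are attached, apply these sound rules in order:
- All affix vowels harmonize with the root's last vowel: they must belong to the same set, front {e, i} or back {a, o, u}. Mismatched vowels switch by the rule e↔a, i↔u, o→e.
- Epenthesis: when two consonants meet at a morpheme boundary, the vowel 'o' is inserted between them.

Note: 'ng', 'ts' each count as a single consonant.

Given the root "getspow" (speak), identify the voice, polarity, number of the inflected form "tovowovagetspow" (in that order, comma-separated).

Segment: tov-w-ve-getspow.
voice: ve- → reflexive.
polarity: w- → affirmative.
number: tov- → plural.

reflexive, affirmative, plural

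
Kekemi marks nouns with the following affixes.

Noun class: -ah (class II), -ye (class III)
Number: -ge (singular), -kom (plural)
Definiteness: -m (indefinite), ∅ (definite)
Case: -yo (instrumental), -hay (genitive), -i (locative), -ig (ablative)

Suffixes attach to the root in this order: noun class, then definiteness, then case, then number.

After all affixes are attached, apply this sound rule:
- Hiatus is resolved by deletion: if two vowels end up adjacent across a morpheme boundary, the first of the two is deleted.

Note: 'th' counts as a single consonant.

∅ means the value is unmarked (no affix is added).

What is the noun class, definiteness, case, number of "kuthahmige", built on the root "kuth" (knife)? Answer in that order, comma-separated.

Segment: kuth-ah-m-i-ge.
noun class: -ah → class II.
definiteness: -m → indefinite.
case: -i → locative.
number: -ge → singular.

class II, indefinite, locative, singular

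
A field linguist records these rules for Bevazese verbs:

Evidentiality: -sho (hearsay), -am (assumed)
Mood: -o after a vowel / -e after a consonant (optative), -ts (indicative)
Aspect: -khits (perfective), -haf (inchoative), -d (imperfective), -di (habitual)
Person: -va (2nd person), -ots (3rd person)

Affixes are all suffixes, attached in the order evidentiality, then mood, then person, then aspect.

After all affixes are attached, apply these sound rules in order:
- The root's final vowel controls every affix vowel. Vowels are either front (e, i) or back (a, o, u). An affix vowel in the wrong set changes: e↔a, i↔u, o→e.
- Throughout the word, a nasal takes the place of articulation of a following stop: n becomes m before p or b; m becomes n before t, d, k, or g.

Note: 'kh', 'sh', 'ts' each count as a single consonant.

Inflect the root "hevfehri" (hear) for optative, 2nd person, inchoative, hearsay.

hevfehrisheevehef

Attach evidentiality hearsay -sho → hevfehrisho.
Attach mood optative -o (after vowel 'o') → hevfehrishoo.
Attach person 2nd person -va → hevfehrishoova.
Attach aspect inchoative -haf → hevfehrishoovahaf.
Apply vowel harmony: hevfehrishoovahaf → hevfehrisheevehef.
Nasal assimilation: no change.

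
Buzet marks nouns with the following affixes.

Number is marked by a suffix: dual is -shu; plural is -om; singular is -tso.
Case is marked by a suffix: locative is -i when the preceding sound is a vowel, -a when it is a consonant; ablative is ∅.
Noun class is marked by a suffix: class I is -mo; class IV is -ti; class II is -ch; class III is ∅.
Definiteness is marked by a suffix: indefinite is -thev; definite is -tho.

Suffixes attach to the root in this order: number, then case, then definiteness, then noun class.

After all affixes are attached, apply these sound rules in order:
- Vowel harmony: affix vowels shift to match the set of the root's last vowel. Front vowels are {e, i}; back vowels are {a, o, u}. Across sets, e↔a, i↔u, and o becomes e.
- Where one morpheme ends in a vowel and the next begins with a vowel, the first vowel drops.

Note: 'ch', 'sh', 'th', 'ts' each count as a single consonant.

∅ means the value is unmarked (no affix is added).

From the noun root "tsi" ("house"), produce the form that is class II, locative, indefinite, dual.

tsishithevch

Attach number dual -shu → tsishu.
Attach case locative -i (after vowel 'u') → tsishui.
Attach definiteness indefinite -thev → tsishuithev.
Attach noun class class II -ch → tsishuithevch.
Apply vowel harmony: tsishuithevch → tsishiithevch.
Apply vowel deletion: tsishiithevch → tsishithevch.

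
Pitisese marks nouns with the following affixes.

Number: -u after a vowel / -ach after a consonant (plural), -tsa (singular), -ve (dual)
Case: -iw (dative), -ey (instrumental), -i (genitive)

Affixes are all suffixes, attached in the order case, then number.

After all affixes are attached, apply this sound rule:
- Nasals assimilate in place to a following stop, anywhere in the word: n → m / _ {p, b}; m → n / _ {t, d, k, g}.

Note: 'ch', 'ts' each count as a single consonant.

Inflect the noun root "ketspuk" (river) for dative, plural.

ketspukiwach

Attach case dative -iw → ketspukiw.
Attach number plural -ach (after consonant 'w') → ketspukiwach.
Nasal assimilation: no change.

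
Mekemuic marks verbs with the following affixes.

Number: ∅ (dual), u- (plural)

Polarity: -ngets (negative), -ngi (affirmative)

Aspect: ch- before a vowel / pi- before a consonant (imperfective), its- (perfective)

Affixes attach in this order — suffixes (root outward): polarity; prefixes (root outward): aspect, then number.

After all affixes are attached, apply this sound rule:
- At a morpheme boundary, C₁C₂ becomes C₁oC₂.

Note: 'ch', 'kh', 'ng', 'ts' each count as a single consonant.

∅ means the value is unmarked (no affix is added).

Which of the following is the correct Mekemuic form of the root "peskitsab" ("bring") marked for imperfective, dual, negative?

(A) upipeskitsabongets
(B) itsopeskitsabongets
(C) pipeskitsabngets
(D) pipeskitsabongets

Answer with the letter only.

D

Attach aspect imperfective pi- (before consonant 'p') → pipeskitsab.
number = dual: zero marking, form stays pipeskitsab.
Attach polarity negative -ngets → pipeskitsabngets.
Apply epenthesis: pipeskitsabngets → pipeskitsabongets.
So the correct form is pipeskitsabongets, option (D).
(B) itsopeskitsabongets is wrong: it uses perfective instead of imperfective for aspect.
(C) pipeskitsabngets is wrong: it fails to apply the sound rule(s).
(A) upipeskitsabongets is wrong: it uses plural instead of dual for number.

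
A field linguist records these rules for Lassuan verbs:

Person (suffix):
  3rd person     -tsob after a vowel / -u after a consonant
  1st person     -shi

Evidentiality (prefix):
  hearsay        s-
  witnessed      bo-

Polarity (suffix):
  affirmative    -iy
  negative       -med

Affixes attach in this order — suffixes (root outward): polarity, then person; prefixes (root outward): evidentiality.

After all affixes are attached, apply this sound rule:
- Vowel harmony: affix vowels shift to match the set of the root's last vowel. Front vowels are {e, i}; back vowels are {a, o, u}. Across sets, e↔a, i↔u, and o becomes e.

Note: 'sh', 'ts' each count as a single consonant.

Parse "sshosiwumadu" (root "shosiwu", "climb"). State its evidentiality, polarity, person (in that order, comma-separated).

hearsay, negative, 3rd person

Segment: s-shosiwu-med-u.
evidentiality: s- → hearsay.
polarity: -med → negative.
person: -tsob/u → 3rd person.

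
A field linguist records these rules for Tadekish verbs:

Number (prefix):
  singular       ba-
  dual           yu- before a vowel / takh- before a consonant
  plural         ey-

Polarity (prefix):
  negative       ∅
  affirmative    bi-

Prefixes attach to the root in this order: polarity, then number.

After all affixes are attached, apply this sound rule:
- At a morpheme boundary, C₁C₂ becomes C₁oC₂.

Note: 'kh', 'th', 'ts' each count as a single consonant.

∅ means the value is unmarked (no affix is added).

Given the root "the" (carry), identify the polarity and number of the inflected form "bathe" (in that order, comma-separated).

negative, singular

Segment: ba-the.
polarity: ∅ → negative.
number: ba- → singular.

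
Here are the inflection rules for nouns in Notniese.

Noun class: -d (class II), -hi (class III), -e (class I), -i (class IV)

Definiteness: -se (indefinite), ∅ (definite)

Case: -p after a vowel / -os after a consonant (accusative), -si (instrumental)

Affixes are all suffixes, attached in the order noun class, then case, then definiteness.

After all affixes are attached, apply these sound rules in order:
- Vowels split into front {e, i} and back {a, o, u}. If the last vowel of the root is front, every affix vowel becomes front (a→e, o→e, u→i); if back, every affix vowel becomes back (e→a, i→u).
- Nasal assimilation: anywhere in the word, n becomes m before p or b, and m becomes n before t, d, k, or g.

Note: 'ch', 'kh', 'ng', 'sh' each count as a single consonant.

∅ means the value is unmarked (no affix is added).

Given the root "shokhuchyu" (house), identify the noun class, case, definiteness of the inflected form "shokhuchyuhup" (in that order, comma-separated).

class III, accusative, definite

Segment: shokhuchyu-hi-p.
noun class: -hi → class III.
case: -p/os → accusative.
definiteness: ∅ → definite.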